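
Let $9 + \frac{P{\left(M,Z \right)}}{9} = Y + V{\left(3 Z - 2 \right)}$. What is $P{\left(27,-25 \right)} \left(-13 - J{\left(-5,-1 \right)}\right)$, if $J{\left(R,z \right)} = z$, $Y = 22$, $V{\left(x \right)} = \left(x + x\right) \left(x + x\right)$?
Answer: $-2562732$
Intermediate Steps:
$V{\left(x \right)} = 4 x^{2}$ ($V{\left(x \right)} = 2 x 2 x = 4 x^{2}$)
$P{\left(M,Z \right)} = 117 + 36 \left(-2 + 3 Z\right)^{2}$ ($P{\left(M,Z \right)} = -81 + 9 \left(22 + 4 \left(3 Z - 2\right)^{2}\right) = -81 + 9 \left(22 + 4 \left(-2 + 3 Z\right)^{2}\right) = -81 + \left(198 + 36 \left(-2 + 3 Z\right)^{2}\right) = 117 + 36 \left(-2 + 3 Z\right)^{2}$)
$P{\left(27,-25 \right)} \left(-13 - J{\left(-5,-1 \right)}\right) = \left(261 - -10800 + 324 \left(-25\right)^{2}\right) \left(-13 - -1\right) = \left(261 + 10800 + 324 \cdot 625\right) \left(-13 + 1\right) = \left(261 + 10800 + 202500\right) \left(-12\right) = 213561 \left(-12\right) = -2562732$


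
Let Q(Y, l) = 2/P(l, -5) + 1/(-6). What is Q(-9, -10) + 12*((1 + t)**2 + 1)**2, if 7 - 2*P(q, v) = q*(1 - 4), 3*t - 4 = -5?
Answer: 30673/1242 ≈ 24.696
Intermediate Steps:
t = -1/3 (t = 4/3 + (1/3)*(-5) = 4/3 - 5/3 = -1/3 ≈ -0.33333)
P(q, v) = 7/2 + 3*q/2 (P(q, v) = 7/2 - q*(1 - 4)/2 = 7/2 - q*(-3)/2 = 7/2 - (-3)*q/2 = 7/2 + 3*q/2)
Q(Y, l) = -1/6 + 2/(7/2 + 3*l/2) (Q(Y, l) = 2/(7/2 + 3*l/2) + 1/(-6) = 2/(7/2 + 3*l/2) + 1*(-1/6) = 2/(7/2 + 3*l/2) - 1/6 = -1/6 + 2/(7/2 + 3*l/2))
Q(-9, -10) + 12*((1 + t)**2 + 1)**2 = (17 - 3*(-10))/(6*(7 + 3*(-10))) + 12*((1 - 1/3)**2 + 1)**2 = (17 + 30)/(6*(7 - 30)) + 12*((2/3)**2 + 1)**2 = (1/6)*47/(-23) + 12*(4/9 + 1)**2 = (1/6)*(-1/23)*47 + 12*(13/9)**2 = -47/138 + 12*(169/81) = -47/138 + 676/27 = 30673/1242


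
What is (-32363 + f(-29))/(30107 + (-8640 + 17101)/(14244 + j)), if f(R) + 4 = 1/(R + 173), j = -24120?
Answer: -3835877081/3567939252 ≈ -1.0751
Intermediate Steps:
f(R) = -4 + 1/(173 + R) (f(R) = -4 + 1/(R + 173) = -4 + 1/(173 + R))
(-32363 + f(-29))/(30107 + (-8640 + 17101)/(14244 + j)) = (-32363 + (-691 - 4*(-29))/(173 - 29))/(30107 + (-8640 + 17101)/(14244 - 24120)) = (-32363 + (-691 + 116)/144)/(30107 + 8461/(-9876)) = (-32363 + (1/144)*(-575))/(30107 + 8461*(-1/9876)) = (-32363 - 575/144)/(30107 - 8461/9876) = -4660847/(144*297328271/9876) = -4660847/144*9876/297328271 = -3835877081/3567939252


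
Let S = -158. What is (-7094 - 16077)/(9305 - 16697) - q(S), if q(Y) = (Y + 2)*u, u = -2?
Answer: -2283133/7392 ≈ -308.87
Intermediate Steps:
q(Y) = -4 - 2*Y (q(Y) = (Y + 2)*(-2) = (2 + Y)*(-2) = -4 - 2*Y)
(-7094 - 16077)/(9305 - 16697) - q(S) = (-7094 - 16077)/(9305 - 16697) - (-4 - 2*(-158)) = -23171/(-7392) - (-4 + 316) = -23171*(-1/7392) - 1*312 = 23171/7392 - 312 = -2283133/7392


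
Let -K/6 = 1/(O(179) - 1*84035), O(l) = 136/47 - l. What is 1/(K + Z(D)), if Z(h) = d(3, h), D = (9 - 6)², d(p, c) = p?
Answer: 1978961/5937024 ≈ 0.33333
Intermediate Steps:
O(l) = 136/47 - l (O(l) = 136*(1/47) - l = 136/47 - l)
D = 9 (D = 3² = 9)
Z(h) = 3
K = 141/1978961 (K = -6/((136/47 - 1*179) - 1*84035) = -6/((136/47 - 179) - 84035) = -6/(-8277/47 - 84035) = -6/(-3957922/47) = -6*(-47/3957922) = 141/1978961 ≈ 7.1250e-5)
1/(K + Z(D)) = 1/(141/1978961 + 3) = 1/(5937024/1978961) = 1978961/5937024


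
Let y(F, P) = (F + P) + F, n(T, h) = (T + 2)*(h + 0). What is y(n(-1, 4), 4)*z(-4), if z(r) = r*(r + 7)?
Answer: -144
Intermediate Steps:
z(r) = r*(7 + r)
n(T, h) = h*(2 + T) (n(T, h) = (2 + T)*h = h*(2 + T))
y(F, P) = P + 2*F
y(n(-1, 4), 4)*z(-4) = (4 + 2*(4*(2 - 1)))*(-4*(7 - 4)) = (4 + 2*(4*1))*(-4*3) = (4 + 2*4)*(-12) = (4 + 8)*(-12) = 12*(-12) = -144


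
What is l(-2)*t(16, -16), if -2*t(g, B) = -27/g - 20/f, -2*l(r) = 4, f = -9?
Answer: 77/144 ≈ 0.53472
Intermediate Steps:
l(r) = -2 (l(r) = -1/2*4 = -2)
t(g, B) = -10/9 + 27/(2*g) (t(g, B) = -(-27/g - 20/(-9))/2 = -(-27/g - 20*(-1/9))/2 = -(-27/g + 20/9)/2 = -(20/9 - 27/g)/2 = -10/9 + 27/(2*g))
l(-2)*t(16, -16) = -(243 - 20*16)/(9*16) = -(243 - 320)/(9*16) = -(-77)/(9*16) = -2*(-77/288) = 77/144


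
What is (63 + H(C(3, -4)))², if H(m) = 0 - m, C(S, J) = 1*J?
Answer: 4489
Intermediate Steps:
C(S, J) = J
H(m) = -m
(63 + H(C(3, -4)))² = (63 - 1*(-4))² = (63 + 4)² = 67² = 4489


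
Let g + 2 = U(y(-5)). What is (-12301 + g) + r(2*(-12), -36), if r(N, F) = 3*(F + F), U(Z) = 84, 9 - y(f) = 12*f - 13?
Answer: -12435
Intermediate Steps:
y(f) = 22 - 12*f (y(f) = 9 - (12*f - 13) = 9 - (-13 + 12*f) = 9 + (13 - 12*f) = 22 - 12*f)
r(N, F) = 6*F (r(N, F) = 3*(2*F) = 6*F)
g = 82 (g = -2 + 84 = 82)
(-12301 + g) + r(2*(-12), -36) = (-12301 + 82) + 6*(-36) = -12219 - 216 = -12435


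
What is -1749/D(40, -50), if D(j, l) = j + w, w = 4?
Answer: -159/4 ≈ -39.750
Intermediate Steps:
D(j, l) = 4 + j (D(j, l) = j + 4 = 4 + j)
-1749/D(40, -50) = -1749/(4 + 40) = -1749/44 = -1749*1/44 = -159/4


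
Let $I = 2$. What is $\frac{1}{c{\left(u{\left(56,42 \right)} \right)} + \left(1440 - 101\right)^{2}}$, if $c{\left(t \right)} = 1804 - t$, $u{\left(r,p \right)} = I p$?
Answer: $\frac{1}{1794641} \approx 5.5721 \cdot 10^{-7}$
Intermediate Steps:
$u{\left(r,p \right)} = 2 p$
$\frac{1}{c{\left(u{\left(56,42 \right)} \right)} + \left(1440 - 101\right)^{2}} = \frac{1}{\left(1804 - 2 \cdot 42\right) + \left(1440 - 101\right)^{2}} = \frac{1}{\left(1804 - 84\right) + 1339^{2}} = \frac{1}{\left(1804 - 84\right) + 1792921} = \frac{1}{1720 + 1792921} = \frac{1}{1794641}$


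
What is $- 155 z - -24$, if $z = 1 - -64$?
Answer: $-10051$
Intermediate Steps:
$z = 65$ ($z = 1 + 64 = 65$)
$- 155 z - -24 = \left(-155\right) 65 - -24 = -10075 + 24 = -10051$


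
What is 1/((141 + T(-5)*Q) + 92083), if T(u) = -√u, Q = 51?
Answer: 92224/8505279181 + 51*I*√5/8505279181 ≈ 1.0843e-5 + 1.3408e-8*I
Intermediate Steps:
1/((141 + T(-5)*Q) + 92083) = 1/((141 - √(-5)*51) + 92083) = 1/((141 - I*√5*51) + 92083) = 1/((141 - 51*I*√5) + 92083) = 1/(92224 - 51*I*√5)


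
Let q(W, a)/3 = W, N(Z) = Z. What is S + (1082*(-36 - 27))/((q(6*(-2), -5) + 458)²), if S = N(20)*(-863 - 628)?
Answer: -2655266523/89042 ≈ -29820.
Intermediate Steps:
q(W, a) = 3*W
S = -29820 (S = 20*(-863 - 628) = 20*(-1491) = -29820)
S + (1082*(-36 - 27))/((q(6*(-2), -5) + 458)²) = -29820 + (1082*(-36 - 27))/((3*(6*(-2)) + 458)²) = -29820 + (1082*(-63))/((3*(-12) + 458)²) = -29820 - 68166/(-36 + 458)² = -29820 - 68166/(422²) = -29820 - 68166/178084 = -29820 - 68166*1/178084 = -29820 - 34083/89042 = -2655266523/89042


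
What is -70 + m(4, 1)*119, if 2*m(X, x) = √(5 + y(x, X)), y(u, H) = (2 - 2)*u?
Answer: -70 + 119*√5/2 ≈ 63.046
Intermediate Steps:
y(u, H) = 0 (y(u, H) = 0*u = 0)
m(X, x) = √5/2 (m(X, x) = √(5 + 0)/2 = √5/2)
-70 + m(4, 1)*119 = -70 + (√5/2)*119 = -70 + 119*√5/2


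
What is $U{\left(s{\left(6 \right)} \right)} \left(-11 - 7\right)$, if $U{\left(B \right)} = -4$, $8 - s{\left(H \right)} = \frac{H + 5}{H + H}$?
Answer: $72$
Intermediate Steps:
$s{\left(H \right)} = 8 - \frac{5 + H}{2 H}$ ($s{\left(H \right)} = 8 - \frac{H + 5}{H + H} = 8 - \frac{5 + H}{2 H}$)
$U{\left(s{\left(6 \right)} \right)} \left(-11 - 7\right) = - 4 \left(-11 - 7\right) = \left(-4\right) \left(-18\right) = 72$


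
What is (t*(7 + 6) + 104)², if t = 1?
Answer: 13689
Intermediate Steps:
(t*(7 + 6) + 104)² = (1*(7 + 6) + 104)² = (1*13 + 104)² = (13 + 104)² = 117² = 13689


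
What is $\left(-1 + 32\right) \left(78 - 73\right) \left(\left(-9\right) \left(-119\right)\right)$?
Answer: $166005$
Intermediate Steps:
$\left(-1 + 32\right) \left(78 - 73\right) \left(\left(-9\right) \left(-119\right)\right) = 31 \cdot 5 \cdot 1071 = 155 \cdot 1071 = 166005$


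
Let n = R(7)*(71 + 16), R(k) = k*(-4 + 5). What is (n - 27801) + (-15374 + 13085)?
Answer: -29481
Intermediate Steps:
R(k) = k (R(k) = k*1 = k)
n = 609 (n = 7*(71 + 16) = 7*87 = 609)
(n - 27801) + (-15374 + 13085) = (609 - 27801) + (-15374 + 13085) = -27192 - 2289 = -29481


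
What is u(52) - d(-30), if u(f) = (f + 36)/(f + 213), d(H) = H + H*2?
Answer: 23938/265 ≈ 90.332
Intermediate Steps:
d(H) = 3*H (d(H) = H + 2*H = 3*H)
u(f) = (36 + f)/(213 + f)
u(52) - d(-30) = (36 + 52)/(213 + 52) - 3*(-30) = 88/265 - 1*(-90) = (1/265)*88 + 90 = 88/265 + 90 = 23938/265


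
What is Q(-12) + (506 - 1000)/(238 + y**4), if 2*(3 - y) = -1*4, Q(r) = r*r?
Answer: 123778/863 ≈ 143.43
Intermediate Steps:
Q(r) = r**2
y = 5 (y = 3 - (-1)*4/2 = 3 - 1/2*(-4) = 3 + 2 = 5)
Q(-12) + (506 - 1000)/(238 + y**4) = (-12)**2 + (506 - 1000)/(238 + 5**4) = 144 - 494/(238 + 625) = 144 - 494/863 = 123778/863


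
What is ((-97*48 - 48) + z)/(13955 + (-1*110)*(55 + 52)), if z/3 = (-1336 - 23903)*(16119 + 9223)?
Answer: -1918824918/2185 ≈ -8.7818e+5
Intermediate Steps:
z = -1918820214 (z = 3*((-1336 - 23903)*(16119 + 9223)) = 3*(-25239*25342) = 3*(-639606738) = -1918820214)
((-97*48 - 48) + z)/(13955 + (-1*110)*(55 + 52)) = ((-97*48 - 48) - 1918820214)/(13955 + (-1*110)*(55 + 52)) = ((-4656 - 48) - 1918820214)/(13955 - 110*107) = (-4704 - 1918820214)/(13955 - 11770) = -1918824918/2185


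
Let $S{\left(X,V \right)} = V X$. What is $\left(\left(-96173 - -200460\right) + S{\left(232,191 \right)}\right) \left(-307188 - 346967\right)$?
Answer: $-97206778845$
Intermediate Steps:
$\left(\left(-96173 - -200460\right) + S{\left(232,191 \right)}\right) \left(-307188 - 346967\right) = \left(\left(-96173 - -200460\right) + 191 \cdot 232\right) \left(-307188 - 346967\right) = \left(\left(-96173 + 200460\right) + 44312\right) \left(-654155\right) = \left(104287 + 44312\right) \left(-654155\right) = 148599 \left(-654155\right) = -97206778845$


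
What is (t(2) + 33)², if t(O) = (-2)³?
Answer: 625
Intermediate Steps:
t(O) = -8
(t(2) + 33)² = (-8 + 33)² = 25² = 625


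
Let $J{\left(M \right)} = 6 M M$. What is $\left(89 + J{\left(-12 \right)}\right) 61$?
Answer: $58133$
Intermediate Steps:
$J{\left(M \right)} = 6 M^{2}$
$\left(89 + J{\left(-12 \right)}\right) 61 = \left(89 + 6 \left(-12\right)^{2}\right) 61 = \left(89 + 6 \cdot 144\right) 61 = \left(89 + 864\right) 61 = 953 \cdot 61 = 58133$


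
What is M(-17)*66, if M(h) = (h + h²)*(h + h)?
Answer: -610368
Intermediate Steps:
M(h) = 2*h*(h + h²) (M(h) = (h + h²)*(2*h) = 2*h*(h + h²))
M(-17)*66 = (2*(-17)²*(1 - 17))*66 = (2*289*(-16))*66 = -9248*66 = -610368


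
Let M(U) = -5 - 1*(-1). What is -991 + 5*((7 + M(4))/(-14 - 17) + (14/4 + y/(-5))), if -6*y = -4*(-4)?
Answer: -180665/186 ≈ -971.32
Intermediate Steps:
y = -8/3 (y = -(-2)*(-4)/3 = -1/6*16 = -8/3 ≈ -2.6667)
M(U) = -4 (M(U) = -5 + 1 = -4)
-991 + 5*((7 + M(4))/(-14 - 17) + (14/4 + y/(-5))) = -991 + 5*((7 - 4)/(-14 - 17) + (14/4 - 8/3/(-5))) = -991 + 5*(3/(-31) + (14*(1/4) - 8/3*(-1/5))) = -991 + 5*(3*(-1/31) + (7/2 + 8/15)) = -991 + 5*(-3/31 + 121/30) = -991 + 5*(3661/930) = -991 + 3661/186 = -180665/186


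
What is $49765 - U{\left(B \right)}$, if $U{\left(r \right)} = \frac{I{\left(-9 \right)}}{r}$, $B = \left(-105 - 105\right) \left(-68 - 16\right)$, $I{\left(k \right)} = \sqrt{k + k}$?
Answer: $49765 - \frac{i \sqrt{2}}{5880} \approx 49765.0 - 0.00024051 i$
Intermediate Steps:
$I{\left(k \right)} = \sqrt{2} \sqrt{k}$ ($I{\left(k \right)} = \sqrt{2 k} = \sqrt{2} \sqrt{k}$)
$B = 17640$ ($B = \left(-210\right) \left(-84\right) = 17640$)
$U{\left(r \right)} = \frac{3 i \sqrt{2}}{r}$ ($U{\left(r \right)} = \frac{\sqrt{2} \sqrt{-9}}{r} = \frac{\sqrt{2} \cdot 3 i}{r} = \frac{3 i \sqrt{2}}{r}$)
$49765 - U{\left(B \right)} = 49765 - \frac{3 i \sqrt{2}}{17640} = 49765 - 3 i \sqrt{2} \cdot \frac{1}{17640} = 49765 - \frac{i \sqrt{2}}{5880}$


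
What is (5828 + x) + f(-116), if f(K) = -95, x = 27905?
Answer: 33638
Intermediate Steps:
(5828 + x) + f(-116) = (5828 + 27905) - 95 = 33733 - 95 = 33638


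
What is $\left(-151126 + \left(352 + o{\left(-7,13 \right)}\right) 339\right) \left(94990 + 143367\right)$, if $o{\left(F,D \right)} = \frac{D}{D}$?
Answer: $-7498472863$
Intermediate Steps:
$o{\left(F,D \right)} = 1$
$\left(-151126 + \left(352 + o{\left(-7,13 \right)}\right) 339\right) \left(94990 + 143367\right) = \left(-151126 + \left(352 + 1\right) 339\right) \left(94990 + 143367\right) = \left(-151126 + 353 \cdot 339\right) 238357 = \left(-151126 + 119667\right) 238357 = \left(-31459\right) 238357 = -7498472863$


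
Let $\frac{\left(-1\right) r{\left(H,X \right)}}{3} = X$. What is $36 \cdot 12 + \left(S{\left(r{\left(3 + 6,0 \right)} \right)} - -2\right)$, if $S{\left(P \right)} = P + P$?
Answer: $434$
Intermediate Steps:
$r{\left(H,X \right)} = - 3 X$
$S{\left(P \right)} = 2 P$
$36 \cdot 12 + \left(S{\left(r{\left(3 + 6,0 \right)} \right)} - -2\right) = 36 \cdot 12 + \left(2 \left(\left(-3\right) 0\right) - -2\right) = 432 + \left(2 \cdot 0 + 2\right) = 432 + \left(0 + 2\right) = 432 + 2 = 434$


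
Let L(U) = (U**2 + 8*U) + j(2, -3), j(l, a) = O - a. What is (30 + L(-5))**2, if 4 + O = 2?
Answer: 256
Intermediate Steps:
O = -2 (O = -4 + 2 = -2)
j(l, a) = -2 - a
L(U) = 1 + U**2 + 8*U (L(U) = (U**2 + 8*U) + (-2 - 1*(-3)) = (U**2 + 8*U) + (-2 + 3) = (U**2 + 8*U) + 1 = 1 + U**2 + 8*U)
(30 + L(-5))**2 = (30 + (1 + (-5)**2 + 8*(-5)))**2 = (30 + (1 + 25 - 40))**2 = (30 - 14)**2 = 16**2 = 256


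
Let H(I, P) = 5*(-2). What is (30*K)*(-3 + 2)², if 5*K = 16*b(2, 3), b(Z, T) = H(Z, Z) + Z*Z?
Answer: -576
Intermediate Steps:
H(I, P) = -10
b(Z, T) = -10 + Z² (b(Z, T) = -10 + Z*Z = -10 + Z²)
K = -96/5 (K = (16*(-10 + 2²))/5 = (16*(-10 + 4))/5 = (16*(-6))/5 = (⅕)*(-96) = -96/5 ≈ -19.200)
(30*K)*(-3 + 2)² = (30*(-96/5))*(-3 + 2)² = -576*(-1)² = -576*1 = -576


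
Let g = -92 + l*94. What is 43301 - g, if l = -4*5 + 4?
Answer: 44897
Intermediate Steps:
l = -16 (l = -20 + 4 = -16)
g = -1596 (g = -92 - 16*94 = -92 - 1504 = -1596)
43301 - g = 43301 - 1*(-1596) = 43301 + 1596 = 44897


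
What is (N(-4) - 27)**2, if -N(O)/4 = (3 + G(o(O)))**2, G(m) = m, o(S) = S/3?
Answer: 117649/81 ≈ 1452.5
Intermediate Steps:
o(S) = S/3 (o(S) = S*(1/3) = S/3)
N(O) = -4*(3 + O/3)**2
(N(-4) - 27)**2 = (-4*(9 - 4)**2/9 - 27)**2 = (-4/9*5**2 - 27)**2 = (-4/9*25 - 27)**2 = (-100/9 - 27)**2 = (-343/9)**2 = 117649/81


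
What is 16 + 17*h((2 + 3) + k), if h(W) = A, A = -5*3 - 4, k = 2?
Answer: -307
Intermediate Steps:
A = -19 (A = -15 - 4 = -19)
h(W) = -19
16 + 17*h((2 + 3) + k) = 16 + 17*(-19) = 16 - 323 = -307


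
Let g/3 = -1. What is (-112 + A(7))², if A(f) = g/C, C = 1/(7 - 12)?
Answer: 9409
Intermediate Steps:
g = -3 (g = 3*(-1) = -3)
C = -⅕ (C = 1/(-5) = -⅕ ≈ -0.20000)
A(f) = 15 (A(f) = -3/(-⅕) = -3*(-5) = 15)
(-112 + A(7))² = (-112 + 15)² = (-97)² = 9409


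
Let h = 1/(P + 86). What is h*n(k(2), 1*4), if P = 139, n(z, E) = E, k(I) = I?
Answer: 4/225 ≈ 0.017778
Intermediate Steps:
h = 1/225 (h = 1/(139 + 86) = 1/225 ≈ 0.0044444)
h*n(k(2), 1*4) = (1*4)/225 = (1/225)*4 = 4/225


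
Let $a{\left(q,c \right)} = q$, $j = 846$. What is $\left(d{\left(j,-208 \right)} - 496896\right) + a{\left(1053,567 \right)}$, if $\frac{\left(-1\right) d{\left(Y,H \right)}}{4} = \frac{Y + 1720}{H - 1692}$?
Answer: $- \frac{235522859}{475} \approx -4.9584 \cdot 10^{5}$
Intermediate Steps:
$d{\left(Y,H \right)} = - \frac{4 \left(1720 + Y\right)}{-1692 + H}$ ($d{\left(Y,H \right)} = - 4 \frac{Y + 1720}{H - 1692} = - 4 \frac{1720 + Y}{-1692 + H} = - \frac{4 \left(1720 + Y\right)}{-1692 + H}$)
$\left(d{\left(j,-208 \right)} - 496896\right) + a{\left(1053,567 \right)} = \left(\frac{4 \left(-1720 - 846\right)}{-1692 - 208} - 496896\right) + 1053 = \left(\frac{4 \left(-1720 - 846\right)}{-1900} - 496896\right) + 1053 = \left(4 \left(- \frac{1}{1900}\right) \left(-2566\right) - 496896\right) + 1053 = \left(\frac{2566}{475} - 496896\right) + 1053 = - \frac{236023034}{475} + 1053 = - \frac{235522859}{475}$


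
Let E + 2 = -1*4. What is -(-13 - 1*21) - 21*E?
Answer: 160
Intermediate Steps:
E = -6 (E = -2 - 1*4 = -2 - 4 = -6)
-(-13 - 1*21) - 21*E = -(-13 - 1*21) - 21*(-6) = -(-13 - 21) + 126 = -1*(-34) + 126 = 34 + 126 = 160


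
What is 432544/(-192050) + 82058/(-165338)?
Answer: -21818799693/7938290725 ≈ -2.7486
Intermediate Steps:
432544/(-192050) + 82058/(-165338) = 432544*(-1/192050) + 82058*(-1/165338) = -216272/96025 - 41029/82669 = -21818799693/7938290725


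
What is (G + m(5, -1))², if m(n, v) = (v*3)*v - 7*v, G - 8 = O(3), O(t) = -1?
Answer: 289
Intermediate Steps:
G = 7 (G = 8 - 1 = 7)
m(n, v) = -7*v + 3*v² (m(n, v) = (3*v)*v - 7*v = 3*v² - 7*v = -7*v + 3*v²)
(G + m(5, -1))² = (7 - (-7 + 3*(-1)))² = (7 - (-7 - 3))² = (7 - 1*(-10))² = (7 + 10)² = 17² = 289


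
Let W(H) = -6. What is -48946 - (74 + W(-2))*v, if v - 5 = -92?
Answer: -43030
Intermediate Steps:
v = -87 (v = 5 - 92 = -87)
-48946 - (74 + W(-2))*v = -48946 - (74 - 6)*(-87) = -48946 - 68*(-87) = -48946 - 1*(-5916) = -48946 + 5916 = -43030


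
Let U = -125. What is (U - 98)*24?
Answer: -5352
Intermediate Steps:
(U - 98)*24 = (-125 - 98)*24 = -223*24 = -5352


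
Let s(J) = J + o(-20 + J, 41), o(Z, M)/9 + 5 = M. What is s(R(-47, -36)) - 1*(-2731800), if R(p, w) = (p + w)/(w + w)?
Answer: 196713011/72 ≈ 2.7321e+6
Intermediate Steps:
o(Z, M) = -45 + 9*M
R(p, w) = (p + w)/(2*w) (R(p, w) = (p + w)/((2*w)) = (p + w)*(1/(2*w)) = (p + w)/(2*w))
s(J) = 324 + J (s(J) = J + (-45 + 9*41) = J + (-45 + 369) = J + 324 = 324 + J)
s(R(-47, -36)) - 1*(-2731800) = (324 + (½)*(-47 - 36)/(-36)) - 1*(-2731800) = (324 + (½)*(-1/36)*(-83)) + 2731800 = (324 + 83/72) + 2731800 = 23411/72 + 2731800 = 196713011/72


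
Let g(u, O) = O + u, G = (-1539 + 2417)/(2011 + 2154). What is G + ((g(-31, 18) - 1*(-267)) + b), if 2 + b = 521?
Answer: 3220423/4165 ≈ 773.21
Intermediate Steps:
b = 519 (b = -2 + 521 = 519)
G = 878/4165 ≈ 0.21080
G + ((g(-31, 18) - 1*(-267)) + b) = 878/4165 + (((18 - 31) - 1*(-267)) + 519) = 878/4165 + ((-13 + 267) + 519) = 878/4165 + (254 + 519) = 878/4165 + 773 = 3220423/4165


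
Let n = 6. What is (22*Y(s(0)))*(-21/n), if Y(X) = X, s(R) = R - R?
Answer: 0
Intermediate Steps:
s(R) = 0
(22*Y(s(0)))*(-21/n) = (22*0)*(-21/6) = 0*(-21*1/6) = 0*(-7/2) = 0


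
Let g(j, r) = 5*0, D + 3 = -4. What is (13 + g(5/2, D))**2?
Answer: 169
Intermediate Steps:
D = -7 (D = -3 - 4 = -7)
g(j, r) = 0
(13 + g(5/2, D))**2 = (13 + 0)**2 = 13**2 = 169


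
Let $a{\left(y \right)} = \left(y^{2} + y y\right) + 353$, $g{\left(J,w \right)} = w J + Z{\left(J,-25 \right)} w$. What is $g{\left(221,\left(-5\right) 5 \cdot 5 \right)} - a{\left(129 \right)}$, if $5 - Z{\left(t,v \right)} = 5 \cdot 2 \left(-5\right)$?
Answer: $-68135$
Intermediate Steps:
$Z{\left(t,v \right)} = 55$ ($Z{\left(t,v \right)} = 5 - 5 \cdot 2 \left(-5\right) = 5 - 10 \left(-5\right) = 5 - -50 = 5 + 50 = 55$)
$g{\left(J,w \right)} = 55 w + J w$ ($g{\left(J,w \right)} = w J + 55 w = J w + 55 w = 55 w + J w$)
$a{\left(y \right)} = 353 + 2 y^{2}$ ($a{\left(y \right)} = \left(y^{2} + y^{2}\right) + 353 = 2 y^{2} + 353 = 353 + 2 y^{2}$)
$g{\left(221,\left(-5\right) 5 \cdot 5 \right)} - a{\left(129 \right)} = \left(-5\right) 5 \cdot 5 \left(55 + 221\right) - \left(353 + 2 \cdot 129^{2}\right) = \left(-25\right) 5 \cdot 276 - \left(353 + 2 \cdot 16641\right) = \left(-125\right) 276 - \left(353 + 33282\right) = -34500 - 33635 = -68135$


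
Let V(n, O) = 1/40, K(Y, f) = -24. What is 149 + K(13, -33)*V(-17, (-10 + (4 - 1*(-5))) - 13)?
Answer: 742/5 ≈ 148.40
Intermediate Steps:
V(n, O) = 1/40
149 + K(13, -33)*V(-17, (-10 + (4 - 1*(-5))) - 13) = 149 - 24*1/40 = 149 - ⅗ = 742/5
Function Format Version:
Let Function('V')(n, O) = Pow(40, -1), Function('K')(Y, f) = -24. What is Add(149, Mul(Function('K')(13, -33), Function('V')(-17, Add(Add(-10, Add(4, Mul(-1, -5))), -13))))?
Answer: Rational(742, 5) ≈ 148.40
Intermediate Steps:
Function('V')(n, O) = Rational(1, 40)
Add(149, Mul(Function('K')(13, -33), Function('V')(-17, Add(Add(-10, Add(4, Mul(-1, -5))), -13)))) = Add(149, Mul(-24, Rational(1, 40))) = Add(149, Rational(-3, 5)) = Rational(742, 5)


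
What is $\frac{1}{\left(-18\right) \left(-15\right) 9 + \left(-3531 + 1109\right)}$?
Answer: $\frac{1}{8} \approx 0.125$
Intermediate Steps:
$\frac{1}{\left(-18\right) \left(-15\right) 9 + \left(-3531 + 1109\right)} = \frac{1}{270 \cdot 9 - 2422} = \frac{1}{2430 - 2422} = \frac{1}{8}$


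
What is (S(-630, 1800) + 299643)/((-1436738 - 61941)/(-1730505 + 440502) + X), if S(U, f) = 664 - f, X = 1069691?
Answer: 29621148117/106146622904 ≈ 0.27906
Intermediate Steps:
(S(-630, 1800) + 299643)/((-1436738 - 61941)/(-1730505 + 440502) + X) = ((664 - 1*1800) + 299643)/((-1436738 - 61941)/(-1730505 + 440502) + 1069691) = ((664 - 1800) + 299643)/(-1498679/(-1290003) + 1069691) = (-1136 + 299643)/(-1498679*(-1/1290003) + 1069691) = 298507/(115283/99231 + 1069691) = 298507/(106146622904/99231) = 298507*(99231/106146622904) = 29621148117/106146622904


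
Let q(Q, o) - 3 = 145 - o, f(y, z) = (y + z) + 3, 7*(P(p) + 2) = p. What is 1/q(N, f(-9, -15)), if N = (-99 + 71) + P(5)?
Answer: 1/169 ≈ 0.0059172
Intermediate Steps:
P(p) = -2 + p/7
f(y, z) = 3 + y + z
N = -205/7 (N = (-99 + 71) + (-2 + (1/7)*5) = -28 + (-2 + 5/7) = -28 - 9/7 = -205/7 ≈ -29.286)
q(Q, o) = 148 - o (q(Q, o) = 3 + (145 - o) = 148 - o)
1/q(N, f(-9, -15)) = 1/(148 - (3 - 9 - 15)) = 1/(148 - 1*(-21)) = 1/(148 + 21) = 1/169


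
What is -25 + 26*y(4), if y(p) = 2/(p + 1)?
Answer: -73/5 ≈ -14.600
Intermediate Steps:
y(p) = 2/(1 + p)
-25 + 26*y(4) = -25 + 26*(2/(1 + 4)) = -25 + 26*(2/5) = -25 + 26*(2*(⅕)) = -25 + 26*(⅖) = -25 + 52/5 = -73/5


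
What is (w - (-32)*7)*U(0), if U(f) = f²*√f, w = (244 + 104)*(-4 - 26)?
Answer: 0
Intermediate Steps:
w = -10440 (w = 348*(-30) = -10440)
U(f) = f^(5/2)
(w - (-32)*7)*U(0) = (-10440 - (-32)*7)*0^(5/2) = (-10440 - 1*(-224))*0 = (-10440 + 224)*0 = -10216*0 = 0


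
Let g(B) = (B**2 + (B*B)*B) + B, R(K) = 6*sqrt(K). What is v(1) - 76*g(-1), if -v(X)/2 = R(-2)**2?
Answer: 220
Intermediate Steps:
g(B) = B + B**2 + B**3 (g(B) = (B**2 + B**2*B) + B = (B**2 + B**3) + B = B + B**2 + B**3)
v(X) = 144 (v(X) = -2*(6*sqrt(-2))**2 = -2*(6*(I*sqrt(2)))**2 = -2*(6*I*sqrt(2))**2 = -2*(-72) = 144)
v(1) - 76*g(-1) = 144 - (-76)*(1 - 1 + (-1)**2) = 144 - (-76)*(1 - 1 + 1) = 144 - (-76) = 144 - 76*(-1) = 144 + 76 = 220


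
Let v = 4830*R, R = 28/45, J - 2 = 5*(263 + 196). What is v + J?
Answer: 15907/3 ≈ 5302.3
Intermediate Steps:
J = 2297 (J = 2 + 5*(263 + 196) = 2 + 5*459 = 2 + 2295 = 2297)
R = 28/45 (R = 28*(1/45) = 28/45 ≈ 0.62222)
v = 9016/3 (v = 4830*(28/45) = 9016/3 ≈ 3005.3)
v + J = 9016/3 + 2297 = 15907/3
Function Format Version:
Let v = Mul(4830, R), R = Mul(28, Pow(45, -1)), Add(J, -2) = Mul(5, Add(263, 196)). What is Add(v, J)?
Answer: Rational(15907, 3) ≈ 5302.3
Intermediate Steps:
J = 2297 (J = Add(2, Mul(5, Add(263, 196))) = Add(2, Mul(5, 459)) = Add(2, 2295) = 2297)
R = Rational(28, 45) (R = Mul(28, Rational(1, 45)) = Rational(28, 45) ≈ 0.62222)
v = Rational(9016, 3) (v = Mul(4830, Rational(28, 45)) = Rational(9016, 3) ≈ 3005.3)
Add(v, J) = Add(Rational(9016, 3), 2297) = Rational(15907, 3)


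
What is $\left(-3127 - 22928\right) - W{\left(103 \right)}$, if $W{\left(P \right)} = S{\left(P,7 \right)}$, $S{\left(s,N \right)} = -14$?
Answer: $-26041$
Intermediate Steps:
$W{\left(P \right)} = -14$
$\left(-3127 - 22928\right) - W{\left(103 \right)} = \left(-3127 - 22928\right) - -14 = \left(-3127 - 22928\right) + 14 = -26055 + 14 = -26041$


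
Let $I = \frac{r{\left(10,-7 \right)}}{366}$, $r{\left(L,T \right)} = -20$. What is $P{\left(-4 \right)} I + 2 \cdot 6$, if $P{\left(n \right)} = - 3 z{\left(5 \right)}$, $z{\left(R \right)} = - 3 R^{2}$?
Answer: $- \frac{18}{61} \approx -0.29508$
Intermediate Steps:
$P{\left(n \right)} = 225$ ($P{\left(n \right)} = - 3 \left(- 3 \cdot 5^{2}\right) = - 3 \left(\left(-3\right) 25\right) = \left(-3\right) \left(-75\right) = 225$)
$I = - \frac{10}{183}$ ($I = - \frac{20}{366} = \left(-20\right) \frac{1}{366} = - \frac{10}{183} \approx -0.054645$)
$P{\left(-4 \right)} I + 2 \cdot 6 = 225 \left(- \frac{10}{183}\right) + 2 \cdot 6 = - \frac{750}{61} + 12 = - \frac{18}{61}$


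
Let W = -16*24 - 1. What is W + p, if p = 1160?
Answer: 775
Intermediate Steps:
W = -385 (W = -384 - 1 = -385)
W + p = -385 + 1160 = 775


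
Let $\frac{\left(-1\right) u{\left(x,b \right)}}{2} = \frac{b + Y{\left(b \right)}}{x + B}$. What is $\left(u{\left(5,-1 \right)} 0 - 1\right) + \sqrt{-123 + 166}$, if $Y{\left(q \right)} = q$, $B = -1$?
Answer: $-1 + \sqrt{43} \approx 5.5574$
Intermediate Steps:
$u{\left(x,b \right)} = - \frac{4 b}{-1 + x}$ ($u{\left(x,b \right)} = - 2 \frac{b + b}{x - 1} = - 2 \frac{2 b}{-1 + x} = - \frac{4 b}{-1 + x}$)
$\left(u{\left(5,-1 \right)} 0 - 1\right) + \sqrt{-123 + 166} = \left(\left(-4\right) \left(-1\right) \frac{1}{-1 + 5} \cdot 0 - 1\right) + \sqrt{-123 + 166} = \left(\left(-4\right) \left(-1\right) \frac{1}{4} \cdot 0 - 1\right) + \sqrt{43} = \left(1 \cdot 0 - 1\right) + \sqrt{43} = \left(0 - 1\right) + \sqrt{43} = -1 + \sqrt{43}$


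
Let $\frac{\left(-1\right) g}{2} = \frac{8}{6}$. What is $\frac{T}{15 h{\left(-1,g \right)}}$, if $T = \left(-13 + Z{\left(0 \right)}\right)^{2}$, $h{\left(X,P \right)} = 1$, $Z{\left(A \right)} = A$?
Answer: $\frac{169}{15} \approx 11.267$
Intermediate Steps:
$g = - \frac{8}{3}$ ($g = - 2 \cdot \frac{8}{6} = - 2 \cdot 8 \cdot \frac{1}{6} = \left(-2\right) \frac{4}{3} = - \frac{8}{3} \approx -2.6667$)
$T = 169$ ($T = \left(-13 + 0\right)^{2} = \left(-13\right)^{2} = 169$)
$\frac{T}{15 h{\left(-1,g \right)}} = \frac{169}{15 \cdot 1} = \frac{169}{15}$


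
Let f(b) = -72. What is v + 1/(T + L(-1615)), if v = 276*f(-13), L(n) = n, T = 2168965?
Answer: -43069579199/2167350 ≈ -19872.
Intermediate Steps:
v = -19872 (v = 276*(-72) = -19872)
v + 1/(T + L(-1615)) = -19872 + 1/(2168965 - 1615) = -19872 + 1/2167350 = -43069579199/2167350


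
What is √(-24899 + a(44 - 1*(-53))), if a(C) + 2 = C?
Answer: 6*I*√689 ≈ 157.49*I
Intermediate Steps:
a(C) = -2 + C
√(-24899 + a(44 - 1*(-53))) = √(-24899 + (-2 + (44 - 1*(-53)))) = √(-24899 + (-2 + (44 + 53))) = √(-24899 + (-2 + 97)) = √(-24899 + 95) = √(-24804) = 6*I*√689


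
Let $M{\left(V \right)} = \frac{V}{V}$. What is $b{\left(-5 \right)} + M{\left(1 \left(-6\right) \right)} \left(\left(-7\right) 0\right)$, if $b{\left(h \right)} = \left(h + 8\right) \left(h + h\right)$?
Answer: $-30$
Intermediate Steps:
$b{\left(h \right)} = 2 h \left(8 + h\right)$ ($b{\left(h \right)} = \left(8 + h\right) 2 h = 2 h \left(8 + h\right)$)
$M{\left(V \right)} = 1$
$b{\left(-5 \right)} + M{\left(1 \left(-6\right) \right)} \left(\left(-7\right) 0\right) = 2 \left(-5\right) \left(8 - 5\right) + 1 \left(\left(-7\right) 0\right) = 2 \left(-5\right) 3 + 1 \cdot 0 = -30 + 0 = -30$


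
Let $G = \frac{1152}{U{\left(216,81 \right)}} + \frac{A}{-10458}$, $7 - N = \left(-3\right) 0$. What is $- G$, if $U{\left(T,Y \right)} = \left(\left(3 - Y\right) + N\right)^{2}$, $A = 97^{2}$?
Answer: $\frac{35383153}{52718778} \approx 0.67117$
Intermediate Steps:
$N = 7$ ($N = 7 - \left(-3\right) 0 = 7 - 0 = 7 + 0 = 7$)
$A = 9409$
$U{\left(T,Y \right)} = \left(10 - Y\right)^{2}$ ($U{\left(T,Y \right)} = \left(\left(3 - Y\right) + 7\right)^{2} = \left(10 - Y\right)^{2}$)
$G = - \frac{35383153}{52718778}$ ($G = \frac{1152}{\left(10 - 81\right)^{2}} + \frac{9409}{-10458} = \frac{1152}{\left(10 - 81\right)^{2}} + 9409 \left(- \frac{1}{10458}\right) = \frac{1152}{\left(-71\right)^{2}} - \frac{9409}{10458} = \frac{1152}{5041} - \frac{9409}{10458} = - \frac{35383153}{52718778} \approx -0.67117$)
$- G = \left(-1\right) \left(- \frac{35383153}{52718778}\right) = \frac{35383153}{52718778}$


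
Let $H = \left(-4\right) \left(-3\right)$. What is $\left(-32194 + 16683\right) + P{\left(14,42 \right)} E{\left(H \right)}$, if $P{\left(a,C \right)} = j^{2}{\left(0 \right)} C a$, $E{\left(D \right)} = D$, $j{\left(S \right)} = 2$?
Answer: $12713$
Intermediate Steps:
$H = 12$
$P{\left(a,C \right)} = 4 C a$ ($P{\left(a,C \right)} = 2^{2} C a = 4 C a$)
$\left(-32194 + 16683\right) + P{\left(14,42 \right)} E{\left(H \right)} = \left(-32194 + 16683\right) + 4 \cdot 42 \cdot 14 \cdot 12 = -15511 + 2352 \cdot 12 = -15511 + 28224 = 12713$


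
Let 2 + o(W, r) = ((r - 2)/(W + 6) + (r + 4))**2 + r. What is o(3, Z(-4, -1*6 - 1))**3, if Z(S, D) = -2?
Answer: -2097152/531441 ≈ -3.9462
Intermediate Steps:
o(W, r) = -2 + r + (4 + r + (-2 + r)/(6 + W))**2 (o(W, r) = -2 + (((r - 2)/(W + 6) + (r + 4))**2 + r) = -2 + (((-2 + r)/(6 + W) + (4 + r))**2 + r) = -2 + ((4 + r + (-2 + r)/(6 + W))**2 + r) = -2 + (r + (4 + r + (-2 + r)/(6 + W))**2) = -2 + r + (4 + r + (-2 + r)/(6 + W))**2)
o(3, Z(-4, -1*6 - 1))**3 = (-2 - 2 + (22 + 4*3 + 7*(-2) + 3*(-2))**2/(6 + 3)**2)**3 = (-2 - 2 + (22 + 12 - 14 - 6)**2/9**2)**3 = (-2 - 2 + (1/81)*14**2)**3 = (-2 - 2 + (1/81)*196)**3 = (-2 - 2 + 196/81)**3 = (-128/81)**3 = -2097152/531441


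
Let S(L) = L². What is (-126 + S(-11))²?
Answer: 25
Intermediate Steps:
(-126 + S(-11))² = (-126 + (-11)²)² = (-126 + 121)² = (-5)² = 25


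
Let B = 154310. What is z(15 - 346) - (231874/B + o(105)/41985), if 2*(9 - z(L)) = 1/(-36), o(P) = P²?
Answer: 12523155341/1727654760 ≈ 7.2486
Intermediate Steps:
z(L) = 649/72 (z(L) = 9 - ½/(-36) = 9 - ½*(-1/36) = 9 + 1/72 = 649/72)
z(15 - 346) - (231874/B + o(105)/41985) = 649/72 - (231874/154310 + 105²/41985) = 649/72 - (231874*(1/154310) + 11025*(1/41985)) = 649/72 - (115937/77155 + 245/933) = 649/72 - 1*127072196/71985615 = 649/72 - 127072196/71985615 = 12523155341/1727654760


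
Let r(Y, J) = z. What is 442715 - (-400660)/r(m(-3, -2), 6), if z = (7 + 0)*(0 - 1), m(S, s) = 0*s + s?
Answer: 2698345/7 ≈ 3.8548e+5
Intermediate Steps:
m(S, s) = s (m(S, s) = 0 + s = s)
z = -7 (z = 7*(-1) = -7)
r(Y, J) = -7
442715 - (-400660)/r(m(-3, -2), 6) = 442715 - (-400660)/(-7) = 442715 - (-400660)*(-1)/7 = 442715 - 2990*134/7 = 442715 - 400660/7 = 2698345/7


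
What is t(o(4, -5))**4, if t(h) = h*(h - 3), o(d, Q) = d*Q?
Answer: 44774560000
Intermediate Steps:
o(d, Q) = Q*d
t(h) = h*(-3 + h)
t(o(4, -5))**4 = ((-5*4)*(-3 - 5*4))**4 = (-20*(-3 - 20))**4 = (-20*(-23))**4 = 460**4 = 44774560000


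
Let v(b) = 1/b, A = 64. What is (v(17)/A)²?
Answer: 1/1183744 ≈ 8.4478e-7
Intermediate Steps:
(v(17)/A)² = (1/(17*64))² = ((1/17)*(1/64))² = (1/1088)² = 1/1183744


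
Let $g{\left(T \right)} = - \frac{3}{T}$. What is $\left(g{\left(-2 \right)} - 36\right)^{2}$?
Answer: $\frac{4761}{4} \approx 1190.3$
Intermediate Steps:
$\left(g{\left(-2 \right)} - 36\right)^{2} = \left(- \frac{3}{-2} - 36\right)^{2} = \left(\left(-3\right) \left(- \frac{1}{2}\right) - 36\right)^{2} = \left(\frac{3}{2} - 36\right)^{2} = \left(- \frac{69}{2}\right)^{2} = \frac{4761}{4}$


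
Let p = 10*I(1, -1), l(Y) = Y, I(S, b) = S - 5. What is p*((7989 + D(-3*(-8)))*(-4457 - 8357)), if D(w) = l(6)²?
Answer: 4113294000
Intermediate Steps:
I(S, b) = -5 + S
p = -40 (p = 10*(-5 + 1) = 10*(-4) = -40)
D(w) = 36 (D(w) = 6² = 36)
p*((7989 + D(-3*(-8)))*(-4457 - 8357)) = -40*(7989 + 36)*(-4457 - 8357) = -321000*(-12814) = -40*(-102832350) = 4113294000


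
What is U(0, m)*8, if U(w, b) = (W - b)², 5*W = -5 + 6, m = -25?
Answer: 127008/25 ≈ 5080.3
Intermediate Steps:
W = ⅕ (W = (-5 + 6)/5 = (⅕)*1 = ⅕ ≈ 0.20000)
U(w, b) = (⅕ - b)²
U(0, m)*8 = ((-1 + 5*(-25))²/25)*8 = ((-1 - 125)²/25)*8 = ((1/25)*(-126)²)*8 = ((1/25)*15876)*8 = (15876/25)*8 = 127008/25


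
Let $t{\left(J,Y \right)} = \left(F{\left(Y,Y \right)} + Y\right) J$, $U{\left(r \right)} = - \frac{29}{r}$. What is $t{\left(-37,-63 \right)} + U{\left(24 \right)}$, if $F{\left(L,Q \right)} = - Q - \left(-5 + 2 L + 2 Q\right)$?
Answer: $- \frac{228245}{24} \approx -9510.2$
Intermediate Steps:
$F{\left(L,Q \right)} = 5 - 3 Q - 2 L$ ($F{\left(L,Q \right)} = - Q - \left(-5 + 2 L + 2 Q\right) = 5 - 3 Q - 2 L$)
$t{\left(J,Y \right)} = J \left(5 - 4 Y\right)$ ($t{\left(J,Y \right)} = \left(\left(5 - 3 Y - 2 Y\right) + Y\right) J = \left(\left(5 - 5 Y\right) + Y\right) J = \left(5 - 4 Y\right) J = J \left(5 - 4 Y\right)$)
$t{\left(-37,-63 \right)} + U{\left(24 \right)} = - 37 \left(5 - -252\right) - \frac{29}{24} = - 37 \left(5 + 252\right) - \frac{29}{24} = \left(-37\right) 257 - \frac{29}{24} = -9509 - \frac{29}{24} = - \frac{228245}{24}$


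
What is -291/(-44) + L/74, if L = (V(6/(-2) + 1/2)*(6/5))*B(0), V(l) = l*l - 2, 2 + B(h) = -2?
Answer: 51591/8140 ≈ 6.3380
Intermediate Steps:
B(h) = -4 (B(h) = -2 - 2 = -4)
V(l) = -2 + l² (V(l) = l² - 2 = -2 + l²)
L = -102/5 (L = ((-2 + (6/(-2) + 1/2)²)*(6/5))*(-4) = ((-2 + (6*(-½) + 1*(½))²)*(6*(⅕)))*(-4) = ((-2 + (-3 + ½)²)*(6/5))*(-4) = ((-2 + (-5/2)²)*(6/5))*(-4) = ((-2 + 25/4)*(6/5))*(-4) = ((17/4)*(6/5))*(-4) = (51/10)*(-4) = -102/5 ≈ -20.400)
-291/(-44) + L/74 = -291/(-44) - 102/5/74 = -291*(-1/44) - 102/5*1/74 = 291/44 - 51/185 = 51591/8140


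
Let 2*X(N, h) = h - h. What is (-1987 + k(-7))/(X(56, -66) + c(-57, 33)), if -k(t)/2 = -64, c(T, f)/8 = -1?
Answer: 1859/8 ≈ 232.38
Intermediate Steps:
c(T, f) = -8 (c(T, f) = 8*(-1) = -8)
X(N, h) = 0 (X(N, h) = (h - h)/2 = (½)*0 = 0)
k(t) = 128 (k(t) = -2*(-64) = 128)
(-1987 + k(-7))/(X(56, -66) + c(-57, 33)) = (-1987 + 128)/(0 - 8) = -1859/(-8) = -1859*(-⅛) = 1859/8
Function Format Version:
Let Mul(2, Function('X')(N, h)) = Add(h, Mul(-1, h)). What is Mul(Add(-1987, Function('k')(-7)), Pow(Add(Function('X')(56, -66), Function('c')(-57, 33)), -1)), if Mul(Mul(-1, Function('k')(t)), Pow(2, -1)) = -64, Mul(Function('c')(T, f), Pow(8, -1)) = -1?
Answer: Rational(1859, 8) ≈ 232.38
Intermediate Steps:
Function('c')(T, f) = -8 (Function('c')(T, f) = Mul(8, -1) = -8)
Function('X')(N, h) = 0 (Function('X')(N, h) = Mul(Rational(1, 2), Add(h, Mul(-1, h))) = Mul(Rational(1, 2), 0) = 0)
Function('k')(t) = 128 (Function('k')(t) = Mul(-2, -64) = 128)
Mul(Add(-1987, Function('k')(-7)), Pow(Add(Function('X')(56, -66), Function('c')(-57, 33)), -1)) = Mul(Add(-1987, 128), Pow(Add(0, -8), -1)) = Mul(-1859, Pow(-8, -1)) = Mul(-1859, Rational(-1, 8)) = Rational(1859, 8)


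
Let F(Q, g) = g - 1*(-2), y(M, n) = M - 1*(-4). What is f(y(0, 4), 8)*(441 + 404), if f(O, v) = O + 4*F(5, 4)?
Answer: 23660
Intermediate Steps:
y(M, n) = 4 + M (y(M, n) = M + 4 = 4 + M)
F(Q, g) = 2 + g (F(Q, g) = g + 2 = 2 + g)
f(O, v) = 24 + O (f(O, v) = O + 4*(2 + 4) = O + 4*6 = O + 24 = 24 + O)
f(y(0, 4), 8)*(441 + 404) = (24 + (4 + 0))*(441 + 404) = (24 + 4)*845 = 28*845 = 23660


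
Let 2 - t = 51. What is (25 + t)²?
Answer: 576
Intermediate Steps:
t = -49 (t = 2 - 1*51 = 2 - 51 = -49)
(25 + t)² = (25 - 49)² = (-24)² = 576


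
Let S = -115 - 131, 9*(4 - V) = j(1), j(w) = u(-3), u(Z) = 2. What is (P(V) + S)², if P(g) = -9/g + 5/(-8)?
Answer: 1146838225/18496 ≈ 62005.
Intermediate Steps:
j(w) = 2
V = 34/9 (V = 4 - ⅑*2 = 4 - 2/9 = 34/9 ≈ 3.7778)
P(g) = -5/8 - 9/g (P(g) = -9/g + 5*(-⅛) = -9/g - 5/8 = -5/8 - 9/g)
S = -246
(P(V) + S)² = ((-5/8 - 9/34/9) - 246)² = ((-5/8 - 9*9/34) - 246)² = ((-5/8 - 81/34) - 246)² = (-409/136 - 246)² = (-33865/136)² = 1146838225/18496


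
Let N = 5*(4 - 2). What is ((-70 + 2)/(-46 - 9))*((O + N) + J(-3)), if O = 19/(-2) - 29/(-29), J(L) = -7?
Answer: -34/5 ≈ -6.8000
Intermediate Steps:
O = -17/2 (O = 19*(-½) - 29*(-1/29) = -19/2 + 1 = -17/2 ≈ -8.5000)
N = 10 (N = 5*2 = 10)
((-70 + 2)/(-46 - 9))*((O + N) + J(-3)) = ((-70 + 2)/(-46 - 9))*((-17/2 + 10) - 7) = (-68/(-55))*(3/2 - 7) = -68*(-1/55)*(-11/2) = (68/55)*(-11/2) = -34/5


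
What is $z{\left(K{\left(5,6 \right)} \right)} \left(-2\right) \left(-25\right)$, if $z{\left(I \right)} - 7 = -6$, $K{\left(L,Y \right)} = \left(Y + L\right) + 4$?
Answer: $50$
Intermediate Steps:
$K{\left(L,Y \right)} = 4 + L + Y$ ($K{\left(L,Y \right)} = \left(L + Y\right) + 4 = 4 + L + Y$)
$z{\left(I \right)} = 1$ ($z{\left(I \right)} = 7 - 6 = 1$)
$z{\left(K{\left(5,6 \right)} \right)} \left(-2\right) \left(-25\right) = 1 \left(-2\right) \left(-25\right) = \left(-2\right) \left(-25\right) = 50$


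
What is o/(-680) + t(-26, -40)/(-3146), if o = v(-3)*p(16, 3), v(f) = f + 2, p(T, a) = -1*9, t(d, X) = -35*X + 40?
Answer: -503757/1069640 ≈ -0.47096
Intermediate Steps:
t(d, X) = 40 - 35*X
p(T, a) = -9
v(f) = 2 + f
o = 9 (o = (2 - 3)*(-9) = -1*(-9) = 9)
o/(-680) + t(-26, -40)/(-3146) = 9/(-680) + (40 - 35*(-40))/(-3146) = 9*(-1/680) + (40 + 1400)*(-1/3146) = -9/680 + 1440*(-1/3146) = -9/680 - 720/1573 = -503757/1069640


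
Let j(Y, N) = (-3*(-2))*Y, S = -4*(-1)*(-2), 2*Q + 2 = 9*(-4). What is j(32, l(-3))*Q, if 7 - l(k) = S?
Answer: -3648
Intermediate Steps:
Q = -19 (Q = -1 + (9*(-4))/2 = -1 + (1/2)*(-36) = -1 - 18 = -19)
S = -8 (S = 4*(-2) = -8)
l(k) = 15 (l(k) = 7 - 1*(-8) = 7 + 8 = 15)
j(Y, N) = 6*Y
j(32, l(-3))*Q = (6*32)*(-19) = 192*(-19) = -3648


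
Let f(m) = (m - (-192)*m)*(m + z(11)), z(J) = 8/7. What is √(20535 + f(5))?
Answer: 2*√324170/7 ≈ 162.67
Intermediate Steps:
z(J) = 8/7 (z(J) = 8*(⅐) = 8/7)
f(m) = 193*m*(8/7 + m) (f(m) = (m - (-192)*m)*(m + 8/7) = (m + 192*m)*(8/7 + m) = (193*m)*(8/7 + m) = 193*m*(8/7 + m))
√(20535 + f(5)) = √(20535 + (193/7)*5*(8 + 7*5)) = √(20535 + (193/7)*5*(8 + 35)) = √(20535 + (193/7)*5*43) = √(20535 + 41495/7) = √(185240/7) = 2*√324170/7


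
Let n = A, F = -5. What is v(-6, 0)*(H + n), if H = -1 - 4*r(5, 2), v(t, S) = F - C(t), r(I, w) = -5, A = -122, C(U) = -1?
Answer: 412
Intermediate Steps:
n = -122
v(t, S) = -4 (v(t, S) = -5 - 1*(-1) = -5 + 1 = -4)
H = 19 (H = -1 - 4*(-5) = -1 + 20 = 19)
v(-6, 0)*(H + n) = -4*(19 - 122) = -4*(-103) = 412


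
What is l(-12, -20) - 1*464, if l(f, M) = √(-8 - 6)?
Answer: -464 + I*√14 ≈ -464.0 + 3.7417*I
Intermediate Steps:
l(f, M) = I*√14 (l(f, M) = √(-14) = I*√14)
l(-12, -20) - 1*464 = I*√14 - 1*464 = I*√14 - 464 = -464 + I*√14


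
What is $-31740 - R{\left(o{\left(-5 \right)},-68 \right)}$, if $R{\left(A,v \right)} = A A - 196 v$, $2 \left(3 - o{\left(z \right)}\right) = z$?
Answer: $- \frac{180393}{4} \approx -45098.0$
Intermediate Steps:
$o{\left(z \right)} = 3 - \frac{z}{2}$
$R{\left(A,v \right)} = A^{2} - 196 v$
$-31740 - R{\left(o{\left(-5 \right)},-68 \right)} = -31740 - \left(\left(3 - - \frac{5}{2}\right)^{2} - -13328\right) = -31740 - \left(\left(3 + \frac{5}{2}\right)^{2} + 13328\right) = -31740 - \left(\left(\frac{11}{2}\right)^{2} + 13328\right) = -31740 - \left(\frac{121}{4} + 13328\right) = -31740 - \frac{53433}{4} = - \frac{180393}{4}$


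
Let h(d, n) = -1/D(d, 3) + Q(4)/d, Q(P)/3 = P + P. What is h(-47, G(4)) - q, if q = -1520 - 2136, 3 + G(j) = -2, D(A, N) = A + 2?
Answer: 7731407/2115 ≈ 3655.5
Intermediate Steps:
D(A, N) = 2 + A
G(j) = -5 (G(j) = -3 - 2 = -5)
Q(P) = 6*P (Q(P) = 3*(P + P) = 3*(2*P) = 6*P)
h(d, n) = -1/(2 + d) + 24/d (h(d, n) = -1/(2 + d) + (6*4)/d = -1/(2 + d) + 24/d)
q = -3656
h(-47, G(4)) - q = (48 + 23*(-47))/((-47)*(2 - 47)) - 1*(-3656) = -1/47*(48 - 1081)/(-45) + 3656 = -1/47*(-1/45)*(-1033) + 3656 = -1033/2115 + 3656 = 7731407/2115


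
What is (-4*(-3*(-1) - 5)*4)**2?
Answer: 1024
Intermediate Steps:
(-4*(-3*(-1) - 5)*4)**2 = (-4*(3 - 5)*4)**2 = (-4*(-2)*4)**2 = (8*4)**2 = 32**2 = 1024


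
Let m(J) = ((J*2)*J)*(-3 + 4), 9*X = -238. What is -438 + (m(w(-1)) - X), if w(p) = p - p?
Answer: -3704/9 ≈ -411.56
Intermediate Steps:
w(p) = 0
X = -238/9 (X = (⅑)*(-238) = -238/9 ≈ -26.444)
m(J) = 2*J² (m(J) = ((2*J)*J)*1 = (2*J²)*1 = 2*J²)
-438 + (m(w(-1)) - X) = -438 + (2*0² - 1*(-238/9)) = -438 + (2*0 + 238/9) = -438 + (0 + 238/9) = -438 + 238/9 = -3704/9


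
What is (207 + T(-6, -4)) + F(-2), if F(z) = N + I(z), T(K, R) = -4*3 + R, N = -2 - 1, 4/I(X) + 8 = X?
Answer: 938/5 ≈ 187.60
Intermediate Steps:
I(X) = 4/(-8 + X)
N = -3
T(K, R) = -12 + R
F(z) = -3 + 4/(-8 + z)
(207 + T(-6, -4)) + F(-2) = (207 + (-12 - 4)) + (28 - 3*(-2))/(-8 - 2) = (207 - 16) + (28 + 6)/(-10) = 191 - ⅒*34 = 191 - 17/5 = 938/5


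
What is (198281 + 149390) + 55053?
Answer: 402724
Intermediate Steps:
(198281 + 149390) + 55053 = 347671 + 55053 = 402724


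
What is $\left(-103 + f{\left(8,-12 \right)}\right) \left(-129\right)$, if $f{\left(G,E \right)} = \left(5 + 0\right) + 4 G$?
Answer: $8514$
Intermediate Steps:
$f{\left(G,E \right)} = 5 + 4 G$
$\left(-103 + f{\left(8,-12 \right)}\right) \left(-129\right) = \left(-103 + \left(5 + 4 \cdot 8\right)\right) \left(-129\right) = \left(-103 + \left(5 + 32\right)\right) \left(-129\right) = \left(-103 + 37\right) \left(-129\right) = \left(-66\right) \left(-129\right) = 8514$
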